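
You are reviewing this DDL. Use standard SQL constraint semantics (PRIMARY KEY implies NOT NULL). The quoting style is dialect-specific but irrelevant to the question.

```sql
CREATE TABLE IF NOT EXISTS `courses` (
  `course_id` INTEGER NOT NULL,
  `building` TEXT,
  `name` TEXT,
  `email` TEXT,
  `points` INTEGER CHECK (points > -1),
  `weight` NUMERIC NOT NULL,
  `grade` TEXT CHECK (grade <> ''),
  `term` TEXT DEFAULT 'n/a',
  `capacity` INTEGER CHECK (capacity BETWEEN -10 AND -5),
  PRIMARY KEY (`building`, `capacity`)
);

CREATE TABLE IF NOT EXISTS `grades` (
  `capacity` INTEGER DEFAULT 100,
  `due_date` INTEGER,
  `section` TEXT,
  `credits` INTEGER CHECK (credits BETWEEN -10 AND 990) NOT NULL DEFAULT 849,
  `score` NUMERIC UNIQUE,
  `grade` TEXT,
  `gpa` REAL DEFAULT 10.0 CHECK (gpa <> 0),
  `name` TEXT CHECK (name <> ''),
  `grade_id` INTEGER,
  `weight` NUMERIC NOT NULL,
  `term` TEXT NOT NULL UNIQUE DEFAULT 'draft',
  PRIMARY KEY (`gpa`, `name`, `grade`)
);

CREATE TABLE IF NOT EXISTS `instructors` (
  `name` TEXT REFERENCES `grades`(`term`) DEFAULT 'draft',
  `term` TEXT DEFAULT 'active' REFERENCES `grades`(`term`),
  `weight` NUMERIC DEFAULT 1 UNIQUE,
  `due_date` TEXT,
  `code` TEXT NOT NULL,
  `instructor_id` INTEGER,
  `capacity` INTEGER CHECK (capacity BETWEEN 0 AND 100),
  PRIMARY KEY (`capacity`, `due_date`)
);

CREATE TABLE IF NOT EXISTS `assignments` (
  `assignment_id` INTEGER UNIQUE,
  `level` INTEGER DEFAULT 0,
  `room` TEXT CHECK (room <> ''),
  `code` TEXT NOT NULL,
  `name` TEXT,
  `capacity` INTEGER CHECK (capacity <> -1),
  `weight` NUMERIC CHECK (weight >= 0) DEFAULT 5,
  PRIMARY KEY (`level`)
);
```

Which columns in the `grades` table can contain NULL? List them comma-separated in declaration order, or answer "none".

- capacity: DEFAULT only fills an omitted column; an explicit NULL is still allowed → nullable.
- due_date: no NOT NULL constraint applies → nullable.
- section: no NOT NULL constraint applies → nullable.
- credits: declared NOT NULL → not nullable.
- score: UNIQUE does not imply NOT NULL → nullable.
- grade: part of the PRIMARY KEY, which implies NOT NULL → not nullable.
- gpa: part of the PRIMARY KEY, which implies NOT NULL → not nullable.
- name: part of the PRIMARY KEY, which implies NOT NULL → not nullable.
- grade_id: no NOT NULL constraint applies → nullable.
- weight: declared NOT NULL → not nullable.
- term: declared NOT NULL → not nullable.

capacity, due_date, section, score, grade_id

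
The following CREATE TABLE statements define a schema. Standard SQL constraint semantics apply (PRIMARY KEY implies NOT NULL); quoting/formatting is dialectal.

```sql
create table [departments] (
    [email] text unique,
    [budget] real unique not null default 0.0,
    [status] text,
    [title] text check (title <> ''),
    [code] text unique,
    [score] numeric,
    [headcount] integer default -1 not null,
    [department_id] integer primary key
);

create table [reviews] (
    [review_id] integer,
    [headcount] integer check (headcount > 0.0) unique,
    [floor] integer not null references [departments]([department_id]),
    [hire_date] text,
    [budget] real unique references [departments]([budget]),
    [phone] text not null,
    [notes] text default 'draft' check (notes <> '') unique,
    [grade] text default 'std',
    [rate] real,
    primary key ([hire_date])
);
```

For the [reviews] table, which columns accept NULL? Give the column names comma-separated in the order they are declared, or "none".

review_id, headcount, budget, notes, grade, rate

- review_id: no NOT NULL constraint applies → nullable.
- headcount: CHECK does not forbid NULL (a CHECK constraint passes when its expression is NULL) → nullable.
- floor: declared NOT NULL → not nullable.
- hire_date: part of the PRIMARY KEY, which implies NOT NULL → not nullable.
- budget: a foreign key column may be NULL unless separately constrained → nullable.
- phone: declared NOT NULL → not nullable.
- notes: CHECK does not forbid NULL (a CHECK constraint passes when its expression is NULL) → nullable.
- grade: DEFAULT only fills an omitted column; an explicit NULL is still allowed → nullable.
- rate: no NOT NULL constraint applies → nullable.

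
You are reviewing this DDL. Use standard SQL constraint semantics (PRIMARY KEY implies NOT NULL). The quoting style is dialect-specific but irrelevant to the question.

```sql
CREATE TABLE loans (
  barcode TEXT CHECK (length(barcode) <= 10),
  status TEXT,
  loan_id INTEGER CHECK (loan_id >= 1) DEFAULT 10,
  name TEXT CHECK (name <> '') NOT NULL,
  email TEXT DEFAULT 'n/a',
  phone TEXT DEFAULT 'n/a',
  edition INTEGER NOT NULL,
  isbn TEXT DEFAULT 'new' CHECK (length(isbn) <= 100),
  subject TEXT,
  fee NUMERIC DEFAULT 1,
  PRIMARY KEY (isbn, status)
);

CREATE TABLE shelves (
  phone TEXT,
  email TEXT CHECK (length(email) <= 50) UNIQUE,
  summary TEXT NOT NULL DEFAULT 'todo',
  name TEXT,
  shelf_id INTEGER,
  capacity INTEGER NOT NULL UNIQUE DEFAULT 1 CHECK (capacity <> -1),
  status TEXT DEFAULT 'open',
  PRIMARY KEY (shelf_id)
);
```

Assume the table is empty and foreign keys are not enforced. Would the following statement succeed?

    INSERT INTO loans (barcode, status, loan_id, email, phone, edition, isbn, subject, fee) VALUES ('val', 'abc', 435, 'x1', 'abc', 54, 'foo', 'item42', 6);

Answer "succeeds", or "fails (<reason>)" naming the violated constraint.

fails (NOT NULL on name)

name is omitted from the column list and has no DEFAULT, so it would receive NULL.
But name is declared NOT NULL.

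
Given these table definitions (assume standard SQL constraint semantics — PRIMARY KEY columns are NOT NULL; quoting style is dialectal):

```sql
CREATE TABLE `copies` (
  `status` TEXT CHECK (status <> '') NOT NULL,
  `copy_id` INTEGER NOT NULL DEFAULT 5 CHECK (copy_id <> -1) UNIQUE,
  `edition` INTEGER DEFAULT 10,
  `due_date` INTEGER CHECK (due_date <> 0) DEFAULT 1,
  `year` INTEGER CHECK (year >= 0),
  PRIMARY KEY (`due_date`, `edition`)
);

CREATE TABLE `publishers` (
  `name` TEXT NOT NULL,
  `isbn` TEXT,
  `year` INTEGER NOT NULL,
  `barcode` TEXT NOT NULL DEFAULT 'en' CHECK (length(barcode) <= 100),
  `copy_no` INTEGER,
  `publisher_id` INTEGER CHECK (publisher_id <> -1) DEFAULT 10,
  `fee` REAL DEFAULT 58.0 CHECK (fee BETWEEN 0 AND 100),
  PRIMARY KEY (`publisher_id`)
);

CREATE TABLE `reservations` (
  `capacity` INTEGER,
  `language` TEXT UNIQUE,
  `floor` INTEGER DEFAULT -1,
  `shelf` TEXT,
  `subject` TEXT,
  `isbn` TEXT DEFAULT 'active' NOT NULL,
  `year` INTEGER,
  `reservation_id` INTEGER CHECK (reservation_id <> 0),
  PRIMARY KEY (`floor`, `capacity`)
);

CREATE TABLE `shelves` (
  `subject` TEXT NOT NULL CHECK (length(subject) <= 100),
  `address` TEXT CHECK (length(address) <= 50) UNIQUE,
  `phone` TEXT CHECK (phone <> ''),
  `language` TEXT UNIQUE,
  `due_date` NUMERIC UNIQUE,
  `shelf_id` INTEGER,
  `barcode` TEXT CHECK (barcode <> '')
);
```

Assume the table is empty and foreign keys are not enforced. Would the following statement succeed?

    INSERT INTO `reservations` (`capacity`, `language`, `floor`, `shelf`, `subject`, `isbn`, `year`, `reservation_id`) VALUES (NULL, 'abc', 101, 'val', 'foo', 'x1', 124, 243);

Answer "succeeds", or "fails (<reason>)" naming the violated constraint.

capacity is explicitly set to NULL, but capacity is part of the PRIMARY KEY (implied NOT NULL).

fails (NOT NULL on capacity)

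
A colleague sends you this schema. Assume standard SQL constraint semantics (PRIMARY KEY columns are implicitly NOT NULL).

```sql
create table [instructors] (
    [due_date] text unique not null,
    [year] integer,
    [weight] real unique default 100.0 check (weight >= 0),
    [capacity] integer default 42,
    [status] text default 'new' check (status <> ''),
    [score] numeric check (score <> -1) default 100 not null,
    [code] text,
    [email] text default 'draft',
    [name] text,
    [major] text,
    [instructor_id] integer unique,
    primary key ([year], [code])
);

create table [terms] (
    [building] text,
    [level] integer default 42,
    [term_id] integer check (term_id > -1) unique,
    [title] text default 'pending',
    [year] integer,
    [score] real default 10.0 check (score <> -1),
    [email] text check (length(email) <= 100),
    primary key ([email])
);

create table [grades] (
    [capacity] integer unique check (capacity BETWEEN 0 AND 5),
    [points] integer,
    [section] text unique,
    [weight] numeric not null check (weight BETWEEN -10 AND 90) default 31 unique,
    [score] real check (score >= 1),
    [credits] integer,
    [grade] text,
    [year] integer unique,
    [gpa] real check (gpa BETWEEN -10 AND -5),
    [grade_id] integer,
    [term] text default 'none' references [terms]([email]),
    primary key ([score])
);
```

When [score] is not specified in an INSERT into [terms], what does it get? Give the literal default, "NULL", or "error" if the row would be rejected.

score has an explicit DEFAULT 10.0.
When the column is omitted from an INSERT, that default is used.

10.0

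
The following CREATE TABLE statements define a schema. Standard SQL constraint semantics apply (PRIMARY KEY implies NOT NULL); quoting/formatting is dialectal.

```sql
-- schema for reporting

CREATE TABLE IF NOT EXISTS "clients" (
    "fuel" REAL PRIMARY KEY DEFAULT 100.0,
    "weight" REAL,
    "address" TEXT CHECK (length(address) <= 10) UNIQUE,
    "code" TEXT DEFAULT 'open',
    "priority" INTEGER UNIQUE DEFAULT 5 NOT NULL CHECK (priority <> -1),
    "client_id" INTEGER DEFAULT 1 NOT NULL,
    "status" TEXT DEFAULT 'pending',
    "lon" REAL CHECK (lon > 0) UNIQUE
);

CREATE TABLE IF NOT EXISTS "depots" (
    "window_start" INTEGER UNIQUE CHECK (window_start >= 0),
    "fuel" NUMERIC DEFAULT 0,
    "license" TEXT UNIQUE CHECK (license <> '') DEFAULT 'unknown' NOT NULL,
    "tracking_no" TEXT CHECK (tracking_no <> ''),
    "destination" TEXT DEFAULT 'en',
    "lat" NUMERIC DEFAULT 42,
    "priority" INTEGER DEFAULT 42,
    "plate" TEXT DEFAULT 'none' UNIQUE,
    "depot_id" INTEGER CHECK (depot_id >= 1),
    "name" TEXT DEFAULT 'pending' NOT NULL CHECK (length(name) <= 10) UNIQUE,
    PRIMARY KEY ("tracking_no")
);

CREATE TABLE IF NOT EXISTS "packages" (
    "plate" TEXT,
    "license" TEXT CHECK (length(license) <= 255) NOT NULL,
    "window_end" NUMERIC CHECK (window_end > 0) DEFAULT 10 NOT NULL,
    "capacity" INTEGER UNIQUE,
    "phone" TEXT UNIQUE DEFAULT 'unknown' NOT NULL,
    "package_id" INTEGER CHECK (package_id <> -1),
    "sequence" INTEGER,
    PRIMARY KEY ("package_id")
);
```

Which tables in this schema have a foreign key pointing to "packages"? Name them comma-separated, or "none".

No REFERENCES clause anywhere in the schema names packages.

none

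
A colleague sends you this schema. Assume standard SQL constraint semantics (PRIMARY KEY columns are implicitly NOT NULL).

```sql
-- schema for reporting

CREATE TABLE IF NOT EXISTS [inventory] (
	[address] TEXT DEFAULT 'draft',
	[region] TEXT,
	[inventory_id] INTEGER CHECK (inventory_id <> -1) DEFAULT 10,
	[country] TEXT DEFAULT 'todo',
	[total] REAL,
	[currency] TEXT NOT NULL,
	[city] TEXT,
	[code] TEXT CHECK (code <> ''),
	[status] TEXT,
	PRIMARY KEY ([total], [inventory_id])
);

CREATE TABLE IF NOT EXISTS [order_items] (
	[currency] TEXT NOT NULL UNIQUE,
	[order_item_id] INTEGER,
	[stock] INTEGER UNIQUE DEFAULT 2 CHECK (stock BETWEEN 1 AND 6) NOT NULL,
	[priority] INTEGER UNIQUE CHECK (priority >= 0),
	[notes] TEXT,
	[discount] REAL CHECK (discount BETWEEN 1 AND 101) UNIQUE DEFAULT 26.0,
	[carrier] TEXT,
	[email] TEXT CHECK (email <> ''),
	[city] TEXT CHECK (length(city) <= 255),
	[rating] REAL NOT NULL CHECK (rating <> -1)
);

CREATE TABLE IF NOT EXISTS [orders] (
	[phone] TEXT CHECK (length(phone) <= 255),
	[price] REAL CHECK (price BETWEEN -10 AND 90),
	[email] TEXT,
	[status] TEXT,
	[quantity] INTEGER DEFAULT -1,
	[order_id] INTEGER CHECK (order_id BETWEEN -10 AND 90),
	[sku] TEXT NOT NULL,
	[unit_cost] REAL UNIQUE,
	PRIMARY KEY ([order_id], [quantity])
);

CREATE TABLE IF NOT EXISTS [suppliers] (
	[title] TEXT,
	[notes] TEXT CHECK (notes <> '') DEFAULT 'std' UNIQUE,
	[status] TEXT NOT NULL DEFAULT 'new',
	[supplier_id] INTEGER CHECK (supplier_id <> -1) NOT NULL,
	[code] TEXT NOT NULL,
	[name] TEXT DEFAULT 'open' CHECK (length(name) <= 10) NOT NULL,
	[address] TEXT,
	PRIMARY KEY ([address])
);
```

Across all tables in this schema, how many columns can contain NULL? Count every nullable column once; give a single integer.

inventory: 6 nullable (address, region, country, city, code, status — PK (total, inventory_id) and explicit NOT NULL columns excluded).
order_items: 7 nullable (order_item_id, priority, notes, discount, carrier, email, city — PK none and explicit NOT NULL columns excluded).
orders: 5 nullable (phone, price, email, status, unit_cost — PK (order_id, quantity) and explicit NOT NULL columns excluded).
suppliers: 2 nullable (title, notes — PK (address) and explicit NOT NULL columns excluded).
Total: 6 + 7 + 5 + 2 = 20.

20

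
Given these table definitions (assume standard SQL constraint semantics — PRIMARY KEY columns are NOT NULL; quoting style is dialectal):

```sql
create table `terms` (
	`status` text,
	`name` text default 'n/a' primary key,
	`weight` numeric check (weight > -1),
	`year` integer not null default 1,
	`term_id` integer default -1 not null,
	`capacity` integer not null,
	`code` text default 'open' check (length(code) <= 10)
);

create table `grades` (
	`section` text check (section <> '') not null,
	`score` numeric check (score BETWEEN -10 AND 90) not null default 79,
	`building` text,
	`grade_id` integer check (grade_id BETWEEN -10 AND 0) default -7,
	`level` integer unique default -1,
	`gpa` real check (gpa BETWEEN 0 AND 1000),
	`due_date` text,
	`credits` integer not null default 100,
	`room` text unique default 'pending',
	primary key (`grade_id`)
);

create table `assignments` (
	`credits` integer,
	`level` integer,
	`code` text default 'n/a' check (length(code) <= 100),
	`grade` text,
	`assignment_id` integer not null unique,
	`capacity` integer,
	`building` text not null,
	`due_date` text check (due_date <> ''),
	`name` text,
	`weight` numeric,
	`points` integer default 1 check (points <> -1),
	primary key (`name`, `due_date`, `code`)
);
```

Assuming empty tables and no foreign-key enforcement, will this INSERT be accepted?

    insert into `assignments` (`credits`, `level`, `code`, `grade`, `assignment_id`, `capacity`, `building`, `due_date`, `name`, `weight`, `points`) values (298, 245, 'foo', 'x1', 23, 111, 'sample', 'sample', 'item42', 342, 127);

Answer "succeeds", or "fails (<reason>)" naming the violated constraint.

succeeds

NOT NULL columns: assignment_id is supplied; building is supplied; code is supplied; due_date is supplied; name is supplied.
CHECK constraints: 'foo' satisfies (length(code) <= 100); 'sample' satisfies (due_date <> ''); 127 satisfies (points <> -1).
No constraint is violated.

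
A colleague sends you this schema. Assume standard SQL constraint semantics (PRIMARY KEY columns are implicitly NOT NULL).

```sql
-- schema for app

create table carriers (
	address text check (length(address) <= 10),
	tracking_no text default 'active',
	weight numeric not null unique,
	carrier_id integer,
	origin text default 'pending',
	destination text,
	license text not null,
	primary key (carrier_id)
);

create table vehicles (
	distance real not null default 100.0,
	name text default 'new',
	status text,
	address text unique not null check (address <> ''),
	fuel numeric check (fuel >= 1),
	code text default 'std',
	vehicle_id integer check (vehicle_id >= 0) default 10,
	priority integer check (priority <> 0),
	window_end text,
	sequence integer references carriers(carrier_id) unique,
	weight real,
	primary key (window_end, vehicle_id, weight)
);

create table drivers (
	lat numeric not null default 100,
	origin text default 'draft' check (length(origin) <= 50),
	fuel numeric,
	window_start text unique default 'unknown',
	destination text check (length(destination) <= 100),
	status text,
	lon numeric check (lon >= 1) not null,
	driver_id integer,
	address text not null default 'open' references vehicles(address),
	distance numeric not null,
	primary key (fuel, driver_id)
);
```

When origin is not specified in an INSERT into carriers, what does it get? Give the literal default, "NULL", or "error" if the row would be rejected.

'pending'

origin has an explicit DEFAULT 'pending'.
When the column is omitted from an INSERT, that default is used.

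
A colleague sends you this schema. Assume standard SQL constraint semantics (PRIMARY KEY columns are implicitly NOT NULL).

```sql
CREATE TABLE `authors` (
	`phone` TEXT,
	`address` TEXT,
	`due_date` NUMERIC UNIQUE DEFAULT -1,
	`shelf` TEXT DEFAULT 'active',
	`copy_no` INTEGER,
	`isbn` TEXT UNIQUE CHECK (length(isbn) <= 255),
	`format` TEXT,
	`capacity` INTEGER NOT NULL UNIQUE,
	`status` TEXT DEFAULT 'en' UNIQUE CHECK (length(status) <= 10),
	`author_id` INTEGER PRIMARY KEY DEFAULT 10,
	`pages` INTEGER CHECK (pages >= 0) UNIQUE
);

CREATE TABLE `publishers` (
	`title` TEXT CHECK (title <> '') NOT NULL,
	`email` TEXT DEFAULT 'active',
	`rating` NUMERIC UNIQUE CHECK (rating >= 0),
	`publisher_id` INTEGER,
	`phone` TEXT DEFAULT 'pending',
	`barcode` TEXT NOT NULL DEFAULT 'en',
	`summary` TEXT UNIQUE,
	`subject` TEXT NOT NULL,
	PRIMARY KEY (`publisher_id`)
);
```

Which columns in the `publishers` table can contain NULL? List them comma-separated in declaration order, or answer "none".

- title: declared NOT NULL → not nullable.
- email: DEFAULT only fills an omitted column; an explicit NULL is still allowed → nullable.
- rating: CHECK does not forbid NULL (a CHECK constraint passes when its expression is NULL) → nullable.
- publisher_id: part of the PRIMARY KEY, which implies NOT NULL → not nullable.
- phone: DEFAULT only fills an omitted column; an explicit NULL is still allowed → nullable.
- barcode: declared NOT NULL → not nullable.
- summary: UNIQUE does not imply NOT NULL → nullable.
- subject: declared NOT NULL → not nullable.

email, rating, phone, summary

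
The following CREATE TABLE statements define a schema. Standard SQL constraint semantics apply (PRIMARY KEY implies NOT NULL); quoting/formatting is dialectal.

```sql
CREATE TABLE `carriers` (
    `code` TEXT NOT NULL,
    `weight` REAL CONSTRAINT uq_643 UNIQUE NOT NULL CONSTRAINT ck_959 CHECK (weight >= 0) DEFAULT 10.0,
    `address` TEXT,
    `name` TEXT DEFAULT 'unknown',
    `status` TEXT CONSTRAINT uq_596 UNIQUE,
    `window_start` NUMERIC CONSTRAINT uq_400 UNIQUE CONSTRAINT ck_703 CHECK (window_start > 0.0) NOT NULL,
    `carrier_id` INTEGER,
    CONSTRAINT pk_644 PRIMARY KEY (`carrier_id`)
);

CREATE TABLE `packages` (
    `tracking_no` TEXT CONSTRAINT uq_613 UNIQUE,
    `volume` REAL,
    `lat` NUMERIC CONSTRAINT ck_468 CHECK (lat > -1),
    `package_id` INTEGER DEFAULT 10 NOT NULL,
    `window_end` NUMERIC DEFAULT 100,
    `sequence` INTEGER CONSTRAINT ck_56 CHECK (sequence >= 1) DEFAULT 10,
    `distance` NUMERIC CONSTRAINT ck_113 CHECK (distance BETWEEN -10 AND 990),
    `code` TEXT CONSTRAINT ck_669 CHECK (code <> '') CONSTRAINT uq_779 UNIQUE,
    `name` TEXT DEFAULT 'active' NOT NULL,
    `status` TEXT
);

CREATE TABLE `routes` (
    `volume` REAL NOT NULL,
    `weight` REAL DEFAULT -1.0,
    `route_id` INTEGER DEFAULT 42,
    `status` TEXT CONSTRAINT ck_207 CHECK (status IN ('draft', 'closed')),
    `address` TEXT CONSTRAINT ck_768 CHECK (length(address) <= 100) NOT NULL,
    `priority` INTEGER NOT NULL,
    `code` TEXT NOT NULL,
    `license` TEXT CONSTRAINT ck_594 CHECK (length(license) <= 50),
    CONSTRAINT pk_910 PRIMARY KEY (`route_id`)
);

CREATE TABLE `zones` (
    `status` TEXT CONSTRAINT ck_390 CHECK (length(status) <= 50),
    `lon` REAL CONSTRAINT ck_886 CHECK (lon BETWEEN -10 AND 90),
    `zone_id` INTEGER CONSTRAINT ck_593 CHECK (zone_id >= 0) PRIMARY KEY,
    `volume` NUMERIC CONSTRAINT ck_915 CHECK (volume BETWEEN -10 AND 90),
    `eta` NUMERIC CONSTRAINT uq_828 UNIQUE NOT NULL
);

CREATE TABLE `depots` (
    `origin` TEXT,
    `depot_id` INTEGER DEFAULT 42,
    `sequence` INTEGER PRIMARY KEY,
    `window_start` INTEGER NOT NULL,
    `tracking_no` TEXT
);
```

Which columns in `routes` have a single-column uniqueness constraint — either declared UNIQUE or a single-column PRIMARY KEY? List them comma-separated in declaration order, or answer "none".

route_id

- volume: no UNIQUE or single-column PK constraint.
- weight: no UNIQUE or single-column PK constraint.
- route_id: single-column PRIMARY KEY → unique.
- status: no UNIQUE or single-column PK constraint.
- address: no UNIQUE or single-column PK constraint.
- priority: no UNIQUE or single-column PK constraint.
- code: no UNIQUE or single-column PK constraint.
- license: no UNIQUE or single-column PK constraint.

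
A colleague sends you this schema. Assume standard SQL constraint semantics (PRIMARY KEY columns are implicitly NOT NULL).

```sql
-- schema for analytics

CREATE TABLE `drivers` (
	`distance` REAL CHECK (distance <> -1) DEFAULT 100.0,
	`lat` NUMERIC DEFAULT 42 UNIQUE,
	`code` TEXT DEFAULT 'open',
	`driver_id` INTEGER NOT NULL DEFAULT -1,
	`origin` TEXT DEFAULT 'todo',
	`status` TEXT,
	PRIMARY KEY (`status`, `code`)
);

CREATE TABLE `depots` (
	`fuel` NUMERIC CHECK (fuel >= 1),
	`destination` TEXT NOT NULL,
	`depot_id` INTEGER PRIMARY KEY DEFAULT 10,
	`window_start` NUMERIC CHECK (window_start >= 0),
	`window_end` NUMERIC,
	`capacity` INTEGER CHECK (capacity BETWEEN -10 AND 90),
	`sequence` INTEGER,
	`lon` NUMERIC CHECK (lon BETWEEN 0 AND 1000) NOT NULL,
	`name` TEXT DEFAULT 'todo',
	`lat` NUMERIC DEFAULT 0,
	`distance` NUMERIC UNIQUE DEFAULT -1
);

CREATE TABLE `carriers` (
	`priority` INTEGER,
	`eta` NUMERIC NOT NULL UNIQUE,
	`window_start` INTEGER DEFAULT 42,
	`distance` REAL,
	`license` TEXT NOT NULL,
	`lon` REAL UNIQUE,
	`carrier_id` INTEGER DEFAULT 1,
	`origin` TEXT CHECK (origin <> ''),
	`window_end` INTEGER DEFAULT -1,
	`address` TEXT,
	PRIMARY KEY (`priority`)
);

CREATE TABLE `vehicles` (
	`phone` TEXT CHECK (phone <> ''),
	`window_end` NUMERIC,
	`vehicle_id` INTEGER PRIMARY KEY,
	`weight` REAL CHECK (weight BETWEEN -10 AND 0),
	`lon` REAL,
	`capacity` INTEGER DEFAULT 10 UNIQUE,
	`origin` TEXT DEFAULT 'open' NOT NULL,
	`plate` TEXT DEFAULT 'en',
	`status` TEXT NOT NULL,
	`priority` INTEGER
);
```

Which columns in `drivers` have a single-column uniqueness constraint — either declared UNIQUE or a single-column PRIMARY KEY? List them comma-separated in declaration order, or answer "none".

lat

- distance: no UNIQUE or single-column PK constraint.
- lat: declared UNIQUE → unique.
- code: part of a composite PRIMARY KEY — only the tuple is unique, not this column on its own.
- driver_id: no UNIQUE or single-column PK constraint.
- origin: no UNIQUE or single-column PK constraint.
- status: part of a composite PRIMARY KEY — only the tuple is unique, not this column on its own.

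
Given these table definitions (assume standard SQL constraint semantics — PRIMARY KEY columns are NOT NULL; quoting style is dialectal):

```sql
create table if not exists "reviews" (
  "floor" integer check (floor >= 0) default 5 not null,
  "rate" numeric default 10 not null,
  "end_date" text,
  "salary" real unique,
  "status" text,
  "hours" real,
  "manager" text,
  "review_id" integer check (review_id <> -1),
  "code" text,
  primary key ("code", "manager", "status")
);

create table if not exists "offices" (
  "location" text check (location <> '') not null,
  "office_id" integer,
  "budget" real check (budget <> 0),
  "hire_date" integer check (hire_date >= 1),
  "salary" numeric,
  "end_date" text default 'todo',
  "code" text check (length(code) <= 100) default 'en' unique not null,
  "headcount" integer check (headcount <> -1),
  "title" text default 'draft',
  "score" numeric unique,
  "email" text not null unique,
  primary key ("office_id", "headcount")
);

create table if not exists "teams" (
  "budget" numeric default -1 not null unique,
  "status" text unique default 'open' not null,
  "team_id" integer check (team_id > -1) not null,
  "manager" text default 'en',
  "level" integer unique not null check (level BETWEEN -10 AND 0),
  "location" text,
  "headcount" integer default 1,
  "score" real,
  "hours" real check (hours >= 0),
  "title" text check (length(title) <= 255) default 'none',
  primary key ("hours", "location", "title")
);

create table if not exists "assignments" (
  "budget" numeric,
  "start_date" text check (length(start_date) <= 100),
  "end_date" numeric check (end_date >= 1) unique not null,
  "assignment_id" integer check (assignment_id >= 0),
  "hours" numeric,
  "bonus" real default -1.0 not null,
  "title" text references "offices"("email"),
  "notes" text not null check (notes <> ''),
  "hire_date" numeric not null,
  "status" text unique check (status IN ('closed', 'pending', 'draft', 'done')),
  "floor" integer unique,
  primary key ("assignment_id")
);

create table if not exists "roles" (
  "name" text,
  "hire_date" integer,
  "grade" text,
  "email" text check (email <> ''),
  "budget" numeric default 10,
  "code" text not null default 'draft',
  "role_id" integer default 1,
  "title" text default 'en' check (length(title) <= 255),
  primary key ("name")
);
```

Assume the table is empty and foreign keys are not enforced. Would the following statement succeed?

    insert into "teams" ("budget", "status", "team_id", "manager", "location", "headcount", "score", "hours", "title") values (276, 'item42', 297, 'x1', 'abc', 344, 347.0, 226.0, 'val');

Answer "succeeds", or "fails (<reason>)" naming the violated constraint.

level is omitted from the column list and has no DEFAULT, so it would receive NULL.
But level is declared NOT NULL.

fails (NOT NULL on level)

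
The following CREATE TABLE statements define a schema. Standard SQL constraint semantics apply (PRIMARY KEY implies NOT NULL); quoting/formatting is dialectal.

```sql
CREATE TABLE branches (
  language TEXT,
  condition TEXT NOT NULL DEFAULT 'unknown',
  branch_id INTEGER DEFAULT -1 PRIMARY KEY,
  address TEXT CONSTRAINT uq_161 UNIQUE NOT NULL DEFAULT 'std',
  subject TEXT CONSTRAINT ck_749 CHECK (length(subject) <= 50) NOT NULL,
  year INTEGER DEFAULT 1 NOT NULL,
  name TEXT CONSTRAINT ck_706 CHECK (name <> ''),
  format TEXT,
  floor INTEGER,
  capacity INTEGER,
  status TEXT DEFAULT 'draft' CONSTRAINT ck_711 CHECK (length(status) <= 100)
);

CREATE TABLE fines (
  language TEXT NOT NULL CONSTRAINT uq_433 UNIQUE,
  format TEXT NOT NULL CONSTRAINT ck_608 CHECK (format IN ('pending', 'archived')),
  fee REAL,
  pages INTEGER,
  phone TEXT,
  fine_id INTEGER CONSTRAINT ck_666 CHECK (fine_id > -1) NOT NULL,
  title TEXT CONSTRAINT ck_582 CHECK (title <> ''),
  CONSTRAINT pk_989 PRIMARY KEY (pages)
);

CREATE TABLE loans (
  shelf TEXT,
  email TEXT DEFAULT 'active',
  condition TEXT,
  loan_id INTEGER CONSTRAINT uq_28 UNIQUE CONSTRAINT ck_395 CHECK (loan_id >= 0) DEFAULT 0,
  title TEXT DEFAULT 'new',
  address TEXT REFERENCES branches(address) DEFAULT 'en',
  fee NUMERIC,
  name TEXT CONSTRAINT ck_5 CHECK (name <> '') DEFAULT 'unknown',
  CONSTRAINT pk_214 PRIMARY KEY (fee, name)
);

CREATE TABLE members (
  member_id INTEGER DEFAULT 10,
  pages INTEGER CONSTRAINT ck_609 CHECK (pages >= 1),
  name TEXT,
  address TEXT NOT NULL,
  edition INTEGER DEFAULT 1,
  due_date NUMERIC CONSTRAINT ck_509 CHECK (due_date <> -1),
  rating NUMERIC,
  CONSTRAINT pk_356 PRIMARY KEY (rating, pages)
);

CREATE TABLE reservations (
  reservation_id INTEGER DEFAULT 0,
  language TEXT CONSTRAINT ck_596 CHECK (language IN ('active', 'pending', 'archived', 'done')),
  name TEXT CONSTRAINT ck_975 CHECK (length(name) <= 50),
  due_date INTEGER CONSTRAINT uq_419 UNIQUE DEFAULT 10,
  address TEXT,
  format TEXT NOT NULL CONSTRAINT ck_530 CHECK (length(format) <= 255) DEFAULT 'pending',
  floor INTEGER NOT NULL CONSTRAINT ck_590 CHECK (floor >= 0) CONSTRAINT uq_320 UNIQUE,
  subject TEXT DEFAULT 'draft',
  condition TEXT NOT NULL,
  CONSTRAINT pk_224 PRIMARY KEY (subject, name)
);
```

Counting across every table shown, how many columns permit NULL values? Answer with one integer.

branches: 6 nullable (language, name, format, floor, capacity, status — PK (branch_id) and explicit NOT NULL columns excluded).
fines: 3 nullable (fee, phone, title — PK (pages) and explicit NOT NULL columns excluded).
loans: 6 nullable (shelf, email, condition, loan_id, title, address — PK (fee, name) and explicit NOT NULL columns excluded).
members: 4 nullable (member_id, name, edition, due_date — PK (rating, pages) and explicit NOT NULL columns excluded).
reservations: 4 nullable (reservation_id, language, due_date, address — PK (subject, name) and explicit NOT NULL columns excluded).
Total: 6 + 3 + 6 + 4 + 4 = 23.

23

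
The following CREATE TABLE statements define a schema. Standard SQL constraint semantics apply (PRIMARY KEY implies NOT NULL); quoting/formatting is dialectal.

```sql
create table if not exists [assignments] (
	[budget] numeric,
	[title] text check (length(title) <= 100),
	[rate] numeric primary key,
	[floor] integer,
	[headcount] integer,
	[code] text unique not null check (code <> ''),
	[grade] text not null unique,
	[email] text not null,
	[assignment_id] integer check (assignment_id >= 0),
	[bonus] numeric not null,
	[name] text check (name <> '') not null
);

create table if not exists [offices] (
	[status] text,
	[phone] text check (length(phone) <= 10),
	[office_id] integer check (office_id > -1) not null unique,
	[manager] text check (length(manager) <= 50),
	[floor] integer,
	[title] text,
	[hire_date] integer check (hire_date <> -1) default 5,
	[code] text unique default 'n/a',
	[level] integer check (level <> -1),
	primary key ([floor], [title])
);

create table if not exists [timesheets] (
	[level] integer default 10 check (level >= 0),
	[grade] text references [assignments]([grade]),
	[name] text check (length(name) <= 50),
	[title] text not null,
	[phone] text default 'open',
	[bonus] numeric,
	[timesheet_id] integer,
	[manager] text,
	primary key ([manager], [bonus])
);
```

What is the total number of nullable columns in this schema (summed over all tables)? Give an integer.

16

assignments: 5 nullable (budget, title, floor, headcount, assignment_id — PK (rate) and explicit NOT NULL columns excluded).
offices: 6 nullable (status, phone, manager, hire_date, code, level — PK (floor, title) and explicit NOT NULL columns excluded).
timesheets: 5 nullable (level, grade, name, phone, timesheet_id — PK (manager, bonus) and explicit NOT NULL columns excluded).
Total: 5 + 6 + 5 = 16.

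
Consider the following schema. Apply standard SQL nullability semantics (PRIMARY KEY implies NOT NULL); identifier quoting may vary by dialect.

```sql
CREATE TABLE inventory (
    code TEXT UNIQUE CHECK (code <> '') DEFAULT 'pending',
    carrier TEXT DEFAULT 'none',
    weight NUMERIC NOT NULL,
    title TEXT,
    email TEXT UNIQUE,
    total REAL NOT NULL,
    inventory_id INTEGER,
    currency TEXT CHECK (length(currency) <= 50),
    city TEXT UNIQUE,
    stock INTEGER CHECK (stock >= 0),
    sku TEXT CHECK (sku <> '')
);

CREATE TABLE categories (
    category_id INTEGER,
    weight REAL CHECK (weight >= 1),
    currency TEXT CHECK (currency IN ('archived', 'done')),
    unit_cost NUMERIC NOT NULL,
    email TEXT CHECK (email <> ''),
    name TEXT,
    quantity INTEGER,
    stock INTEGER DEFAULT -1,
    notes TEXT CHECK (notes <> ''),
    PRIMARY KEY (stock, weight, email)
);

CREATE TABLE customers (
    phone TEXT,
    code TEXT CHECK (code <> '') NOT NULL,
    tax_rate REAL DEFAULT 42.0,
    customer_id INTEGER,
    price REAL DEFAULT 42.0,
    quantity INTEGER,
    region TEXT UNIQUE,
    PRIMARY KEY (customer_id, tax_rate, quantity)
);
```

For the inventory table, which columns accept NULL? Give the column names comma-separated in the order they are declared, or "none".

code, carrier, title, email, inventory_id, currency, city, stock, sku

- code: CHECK does not forbid NULL (a CHECK constraint passes when its expression is NULL) → nullable.
- carrier: DEFAULT only fills an omitted column; an explicit NULL is still allowed → nullable.
- weight: declared NOT NULL → not nullable.
- title: no NOT NULL constraint applies → nullable.
- email: UNIQUE does not imply NOT NULL → nullable.
- total: declared NOT NULL → not nullable.
- inventory_id: no NOT NULL constraint applies → nullable.
- currency: CHECK does not forbid NULL (a CHECK constraint passes when its expression is NULL) → nullable.
- city: UNIQUE does not imply NOT NULL → nullable.
- stock: CHECK does not forbid NULL (a CHECK constraint passes when its expression is NULL) → nullable.
- sku: CHECK does not forbid NULL (a CHECK constraint passes when its expression is NULL) → nullable.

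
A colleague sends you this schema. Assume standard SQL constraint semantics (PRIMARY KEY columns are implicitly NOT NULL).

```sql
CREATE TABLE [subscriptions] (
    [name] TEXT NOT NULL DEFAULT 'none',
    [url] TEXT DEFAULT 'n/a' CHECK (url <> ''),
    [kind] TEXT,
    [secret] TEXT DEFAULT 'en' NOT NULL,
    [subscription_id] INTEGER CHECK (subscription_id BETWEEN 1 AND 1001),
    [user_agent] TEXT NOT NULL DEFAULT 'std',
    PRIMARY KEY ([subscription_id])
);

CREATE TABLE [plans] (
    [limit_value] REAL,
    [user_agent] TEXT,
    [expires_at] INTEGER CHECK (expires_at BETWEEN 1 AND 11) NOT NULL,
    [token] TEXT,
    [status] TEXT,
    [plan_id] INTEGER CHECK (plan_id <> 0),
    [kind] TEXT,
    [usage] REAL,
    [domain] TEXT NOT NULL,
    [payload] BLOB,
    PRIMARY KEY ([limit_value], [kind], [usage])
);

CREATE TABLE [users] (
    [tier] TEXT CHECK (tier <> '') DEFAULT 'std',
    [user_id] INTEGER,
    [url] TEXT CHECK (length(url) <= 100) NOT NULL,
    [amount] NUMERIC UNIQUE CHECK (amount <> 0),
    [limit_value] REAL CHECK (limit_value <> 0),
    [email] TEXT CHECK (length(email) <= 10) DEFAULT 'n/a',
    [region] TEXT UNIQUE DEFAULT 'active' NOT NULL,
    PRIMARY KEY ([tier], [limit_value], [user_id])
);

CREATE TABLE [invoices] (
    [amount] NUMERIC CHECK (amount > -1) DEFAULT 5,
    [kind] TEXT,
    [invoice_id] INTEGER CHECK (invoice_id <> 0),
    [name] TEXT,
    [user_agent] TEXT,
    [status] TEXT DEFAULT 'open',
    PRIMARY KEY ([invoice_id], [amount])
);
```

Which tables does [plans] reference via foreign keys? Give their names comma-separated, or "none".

No column in plans has a REFERENCES clause.

none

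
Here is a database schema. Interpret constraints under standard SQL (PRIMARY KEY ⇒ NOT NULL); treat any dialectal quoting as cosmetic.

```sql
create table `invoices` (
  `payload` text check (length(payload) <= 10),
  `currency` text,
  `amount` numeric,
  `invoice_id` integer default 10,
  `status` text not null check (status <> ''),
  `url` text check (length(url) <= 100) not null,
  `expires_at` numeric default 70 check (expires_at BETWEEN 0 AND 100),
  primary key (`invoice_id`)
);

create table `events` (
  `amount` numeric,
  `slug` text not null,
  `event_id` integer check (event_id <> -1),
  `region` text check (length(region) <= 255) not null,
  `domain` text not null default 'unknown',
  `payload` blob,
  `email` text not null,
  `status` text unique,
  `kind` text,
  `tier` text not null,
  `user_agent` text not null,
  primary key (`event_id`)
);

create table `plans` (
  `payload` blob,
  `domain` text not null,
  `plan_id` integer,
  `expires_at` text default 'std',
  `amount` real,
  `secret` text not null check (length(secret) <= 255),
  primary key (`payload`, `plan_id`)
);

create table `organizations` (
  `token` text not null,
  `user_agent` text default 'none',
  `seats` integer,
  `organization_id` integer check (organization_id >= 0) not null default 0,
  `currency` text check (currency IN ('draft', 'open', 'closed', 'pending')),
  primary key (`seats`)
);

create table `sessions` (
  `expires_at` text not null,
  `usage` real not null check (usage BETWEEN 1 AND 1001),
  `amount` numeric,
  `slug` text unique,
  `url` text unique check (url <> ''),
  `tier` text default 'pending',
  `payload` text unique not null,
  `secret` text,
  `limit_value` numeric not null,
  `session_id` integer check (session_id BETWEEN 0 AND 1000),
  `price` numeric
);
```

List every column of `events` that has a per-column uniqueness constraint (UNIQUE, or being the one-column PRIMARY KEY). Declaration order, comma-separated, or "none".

- amount: no UNIQUE or single-column PK constraint.
- slug: no UNIQUE or single-column PK constraint.
- event_id: single-column PRIMARY KEY → unique.
- region: no UNIQUE or single-column PK constraint.
- domain: no UNIQUE or single-column PK constraint.
- payload: no UNIQUE or single-column PK constraint.
- email: no UNIQUE or single-column PK constraint.
- status: declared UNIQUE → unique.
- kind: no UNIQUE or single-column PK constraint.
- tier: no UNIQUE or single-column PK constraint.
- user_agent: no UNIQUE or single-column PK constraint.

event_id, status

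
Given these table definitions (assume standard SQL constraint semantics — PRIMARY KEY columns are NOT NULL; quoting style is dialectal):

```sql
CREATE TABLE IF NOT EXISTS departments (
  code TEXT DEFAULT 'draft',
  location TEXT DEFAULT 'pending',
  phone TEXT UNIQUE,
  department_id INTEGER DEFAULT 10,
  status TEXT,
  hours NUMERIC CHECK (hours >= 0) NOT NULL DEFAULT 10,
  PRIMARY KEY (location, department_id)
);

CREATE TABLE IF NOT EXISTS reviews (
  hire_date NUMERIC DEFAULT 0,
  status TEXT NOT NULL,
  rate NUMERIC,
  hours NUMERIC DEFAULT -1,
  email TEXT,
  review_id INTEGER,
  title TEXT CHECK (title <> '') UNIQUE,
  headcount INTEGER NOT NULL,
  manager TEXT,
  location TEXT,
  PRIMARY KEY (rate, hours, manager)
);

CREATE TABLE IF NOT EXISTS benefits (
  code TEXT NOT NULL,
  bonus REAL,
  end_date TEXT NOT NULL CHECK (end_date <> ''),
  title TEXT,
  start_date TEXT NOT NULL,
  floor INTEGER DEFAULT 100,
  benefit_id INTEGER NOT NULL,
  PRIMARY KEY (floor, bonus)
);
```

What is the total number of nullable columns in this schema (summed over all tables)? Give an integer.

9

departments: 3 nullable (code, phone, status — PK (location, department_id) and explicit NOT NULL columns excluded).
reviews: 5 nullable (hire_date, email, review_id, title, location — PK (rate, hours, manager) and explicit NOT NULL columns excluded).
benefits: 1 nullable (title — PK (floor, bonus) and explicit NOT NULL columns excluded).
Total: 3 + 5 + 1 = 9.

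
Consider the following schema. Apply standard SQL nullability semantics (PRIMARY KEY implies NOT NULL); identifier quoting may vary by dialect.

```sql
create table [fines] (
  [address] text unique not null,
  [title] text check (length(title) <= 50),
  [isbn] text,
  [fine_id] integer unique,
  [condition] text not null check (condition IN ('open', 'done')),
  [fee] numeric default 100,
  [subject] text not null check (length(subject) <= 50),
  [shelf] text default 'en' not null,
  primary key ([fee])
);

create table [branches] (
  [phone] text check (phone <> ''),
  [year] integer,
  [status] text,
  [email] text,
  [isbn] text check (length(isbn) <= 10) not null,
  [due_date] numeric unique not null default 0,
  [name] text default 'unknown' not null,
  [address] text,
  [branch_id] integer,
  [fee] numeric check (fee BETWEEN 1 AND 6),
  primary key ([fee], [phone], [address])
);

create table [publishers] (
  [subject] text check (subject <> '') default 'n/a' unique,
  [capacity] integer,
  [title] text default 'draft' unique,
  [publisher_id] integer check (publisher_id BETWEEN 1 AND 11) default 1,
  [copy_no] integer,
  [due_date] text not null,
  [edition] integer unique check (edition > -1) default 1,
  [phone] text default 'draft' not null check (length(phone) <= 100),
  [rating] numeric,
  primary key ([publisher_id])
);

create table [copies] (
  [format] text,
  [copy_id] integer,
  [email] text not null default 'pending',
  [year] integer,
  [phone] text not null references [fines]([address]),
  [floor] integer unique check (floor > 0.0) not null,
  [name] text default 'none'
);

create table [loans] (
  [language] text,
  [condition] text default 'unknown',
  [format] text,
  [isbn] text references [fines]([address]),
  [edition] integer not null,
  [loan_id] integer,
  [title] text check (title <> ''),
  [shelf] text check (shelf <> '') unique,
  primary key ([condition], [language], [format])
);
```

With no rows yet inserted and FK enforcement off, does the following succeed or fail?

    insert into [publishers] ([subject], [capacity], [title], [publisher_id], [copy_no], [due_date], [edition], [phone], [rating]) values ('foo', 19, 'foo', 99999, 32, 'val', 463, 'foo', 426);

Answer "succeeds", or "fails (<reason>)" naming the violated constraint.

fails (CHECK on publisher_id)

The value 99999 for publisher_id violates CHECK (publisher_id BETWEEN 1 AND 11).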